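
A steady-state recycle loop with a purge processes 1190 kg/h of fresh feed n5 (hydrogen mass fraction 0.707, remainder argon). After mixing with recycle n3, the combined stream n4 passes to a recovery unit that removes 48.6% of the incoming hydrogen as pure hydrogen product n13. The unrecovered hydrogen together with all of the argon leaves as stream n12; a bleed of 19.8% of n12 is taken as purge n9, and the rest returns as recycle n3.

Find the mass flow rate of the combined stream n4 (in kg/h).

argon enters only via n5 and leaves only via the purge: 1190×0.293 = 0.198×(argon in n12), and the recovery unit passes all argon, so argon in n4 = argon in n12 = 1761 kg/h.
hydrogen in n4: m_A = 1190×0.707 + (1−0.198)·(1−0.486)·m_A, so m_A = 841.33/0.5878 = 1431.4 kg/h.
n4 = 1431.4 + 1761 = 3192.3 kg/h.

3192 kg/h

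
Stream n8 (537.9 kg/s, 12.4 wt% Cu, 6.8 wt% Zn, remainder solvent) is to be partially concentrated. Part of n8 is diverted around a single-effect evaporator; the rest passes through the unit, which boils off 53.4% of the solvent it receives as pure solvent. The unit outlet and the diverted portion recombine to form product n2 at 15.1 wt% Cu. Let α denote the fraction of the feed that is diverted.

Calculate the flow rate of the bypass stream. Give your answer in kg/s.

All 537.9×0.124 = 66.7 kg/s of Cu reaches n2, so n2 = 66.7/0.151 = 441.72 kg/s and vapour = 96.181 kg/s.
The evaporator receives (1−α)·537.9 of feed at 0.808 solvent and removes 0.534 of that solvent:
0.534×0.808×(1−α)×537.9 = 96.181
(1−α) = 96.181/232.09 = 0.4144;  α = 0.5856.
Bypass flow = 0.5856×537.9 = 314.99 kg/s.

315 kg/s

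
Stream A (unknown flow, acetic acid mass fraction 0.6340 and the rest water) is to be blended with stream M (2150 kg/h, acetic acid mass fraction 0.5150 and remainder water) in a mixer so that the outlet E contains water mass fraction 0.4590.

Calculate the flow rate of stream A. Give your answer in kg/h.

Let A be the unknown flow. Total out = 2150 + A.
water balance: 1042.8 + 0.366·A = 0.459·(2150 + A)
(0.366 − 0.459)·A = 0.459×2150 − 1042.8 = -55.9
A = -55.9 / -0.093 = 601.08 kg/h

601.1 kg/h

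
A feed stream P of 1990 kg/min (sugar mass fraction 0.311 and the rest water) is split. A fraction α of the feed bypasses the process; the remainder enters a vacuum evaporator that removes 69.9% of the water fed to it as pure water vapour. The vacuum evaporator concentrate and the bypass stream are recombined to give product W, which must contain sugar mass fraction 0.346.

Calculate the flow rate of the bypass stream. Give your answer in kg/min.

1572 kg/min

All 1990×0.311 = 618.89 kg/min of sugar reaches W, so W = 618.89/0.346 = 1788.7 kg/min and vapour = 201.3 kg/min.
The evaporator receives (1−α)·1990 of feed at 0.689 water and removes 0.699 of that water:
0.699×0.689×(1−α)×1990 = 201.3
(1−α) = 201.3/958.41 = 0.2100;  α = 0.7900.
Bypass flow = 0.7900×1990 = 1572 kg/min.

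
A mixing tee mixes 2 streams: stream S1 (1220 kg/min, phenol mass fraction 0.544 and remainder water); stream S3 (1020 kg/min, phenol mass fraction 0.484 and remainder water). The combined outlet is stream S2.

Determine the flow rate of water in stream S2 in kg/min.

1083 kg/min

water out = water in = 1220×0.456 + 1020×0.516 = 1082.6 kg/min.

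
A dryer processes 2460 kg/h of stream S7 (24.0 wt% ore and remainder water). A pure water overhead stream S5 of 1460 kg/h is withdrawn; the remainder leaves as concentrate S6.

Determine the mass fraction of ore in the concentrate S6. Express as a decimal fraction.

ore is not removed: 2460×0.240 = 590.4 kg/h of ore enters S6.
Concentrate = 2460 − 1460 = 1000 kg/h.
Mass fraction = 590.4/1000 = 0.590.

0.590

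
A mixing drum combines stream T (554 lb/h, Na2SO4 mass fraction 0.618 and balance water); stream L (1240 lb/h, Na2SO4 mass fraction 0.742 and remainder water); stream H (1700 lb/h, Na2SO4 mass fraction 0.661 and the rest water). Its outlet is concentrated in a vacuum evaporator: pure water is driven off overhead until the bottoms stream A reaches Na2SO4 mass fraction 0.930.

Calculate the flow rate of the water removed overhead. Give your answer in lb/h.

Na2SO4 entering = 554×0.618 + 1240×0.742 + 1700×0.661 = 2386.2 lb/h.
All Na2SO4 reports to A, so A = 2386.2/0.930 = 2565.8 lb/h.
Total feed = 3494 lb/h; overhead = 3494 − 2565.8 = 928.25 lb/h.

928.2 lb/h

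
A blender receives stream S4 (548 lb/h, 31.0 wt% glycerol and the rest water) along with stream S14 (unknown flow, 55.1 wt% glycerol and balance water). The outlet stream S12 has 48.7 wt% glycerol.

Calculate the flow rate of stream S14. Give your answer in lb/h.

1516 lb/h

Let S14 be the unknown flow. Total out = 548 + S14.
glycerol balance: 169.88 + 0.551·S14 = 0.487·(548 + S14)
(0.551 − 0.487)·S14 = 0.487×548 − 169.88 = 96.996
S14 = 96.996 / 0.064 = 1515.6 lb/h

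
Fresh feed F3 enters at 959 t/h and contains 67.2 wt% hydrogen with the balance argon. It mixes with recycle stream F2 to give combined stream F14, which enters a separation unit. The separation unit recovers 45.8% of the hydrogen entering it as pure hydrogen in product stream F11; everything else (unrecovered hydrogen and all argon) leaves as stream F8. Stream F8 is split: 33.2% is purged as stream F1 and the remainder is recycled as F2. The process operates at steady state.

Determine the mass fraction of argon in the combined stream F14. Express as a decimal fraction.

argon enters only via F3 and leaves only via the purge: 959×0.328 = 0.332×(argon in F8), and the separation unit passes all argon, so argon in F14 = argon in F8 = 947.45 t/h.
hydrogen in F14: m_A = 959×0.672 + (1−0.332)·(1−0.458)·m_A, so m_A = 644.45/0.6379 = 1010.2 t/h.
F14 = 1010.2 + 947.45 = 1957.6 t/h.
argon fraction in F14 = 947.45/1957.6 = 0.484.

0.484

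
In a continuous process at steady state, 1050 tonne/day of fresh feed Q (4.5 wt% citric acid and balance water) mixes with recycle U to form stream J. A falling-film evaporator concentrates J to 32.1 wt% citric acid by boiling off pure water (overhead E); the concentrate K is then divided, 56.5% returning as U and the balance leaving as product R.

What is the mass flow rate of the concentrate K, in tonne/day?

Overall citric acid balance (none leaves overhead): citric acid in fresh feed = citric acid in product, i.e. 1050×0.045 = (1−0.565)·K·0.321.
K = 47.25/(0.321×0.435) = 338.38 tonne/day.

338.4 tonne/day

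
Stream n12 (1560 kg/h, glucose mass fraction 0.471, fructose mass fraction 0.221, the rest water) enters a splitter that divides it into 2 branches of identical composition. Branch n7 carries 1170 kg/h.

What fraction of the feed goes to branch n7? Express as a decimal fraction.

Fraction to n7 = 1170/1560 = 0.7500.

0.750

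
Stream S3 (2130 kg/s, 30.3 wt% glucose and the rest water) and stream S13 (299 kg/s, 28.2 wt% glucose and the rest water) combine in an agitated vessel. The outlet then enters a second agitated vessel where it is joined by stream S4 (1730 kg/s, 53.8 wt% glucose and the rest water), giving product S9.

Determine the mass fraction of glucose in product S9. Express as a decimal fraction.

Overall, product flow = 4159 kg/s.
glucose in = 2130×0.303 + 299×0.282 + 1730×0.538 = 1660.4 kg/s.
glucose fraction in S9 = 0.3992.

0.3992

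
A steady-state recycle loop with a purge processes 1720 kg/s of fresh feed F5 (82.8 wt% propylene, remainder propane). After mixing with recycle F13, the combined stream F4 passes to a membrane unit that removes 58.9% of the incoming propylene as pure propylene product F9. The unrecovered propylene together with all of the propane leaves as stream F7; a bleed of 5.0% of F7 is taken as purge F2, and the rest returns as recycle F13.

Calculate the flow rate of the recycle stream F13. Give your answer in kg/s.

6533 kg/s

propane enters only via F5 and leaves only via the purge: 1720×0.172 = 0.050×(propane in F7), and the membrane unit passes all propane, so propane in F4 = propane in F7 = 5916.8 kg/s.
propylene in F4: m_A = 1720×0.828 + (1−0.050)·(1−0.589)·m_A, so m_A = 1424.2/0.6096 = 2336.4 kg/s.
F7 = (1−0.589)×2336.4 + 5916.8 = 6877.1 kg/s.
Recycle F13 = (1−0.050)×6877.1 = 6533.2 kg/s.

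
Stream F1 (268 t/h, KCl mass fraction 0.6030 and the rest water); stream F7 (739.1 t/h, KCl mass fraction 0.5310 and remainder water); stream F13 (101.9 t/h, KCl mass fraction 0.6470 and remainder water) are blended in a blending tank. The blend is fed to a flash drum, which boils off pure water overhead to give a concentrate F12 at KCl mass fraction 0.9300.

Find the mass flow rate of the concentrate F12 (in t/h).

KCl entering = 268×0.603 + 739.1×0.531 + 101.9×0.647 = 620 t/h.
All KCl reports to F12, so F12 = 620/0.930 = 666.66 t/h.

666.7 t/h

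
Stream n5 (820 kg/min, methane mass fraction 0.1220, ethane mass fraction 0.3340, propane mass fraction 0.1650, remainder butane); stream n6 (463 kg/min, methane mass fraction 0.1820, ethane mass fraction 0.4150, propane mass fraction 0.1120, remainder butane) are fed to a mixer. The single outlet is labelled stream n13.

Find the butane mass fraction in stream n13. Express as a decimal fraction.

Total flow out = 820 + 463 = 1283 kg/min.
butane in = 820×0.379 + 463×0.291 = 445.51 kg/min.
butane mass fraction in n13 = 445.51/1283 = 0.3472.

0.3472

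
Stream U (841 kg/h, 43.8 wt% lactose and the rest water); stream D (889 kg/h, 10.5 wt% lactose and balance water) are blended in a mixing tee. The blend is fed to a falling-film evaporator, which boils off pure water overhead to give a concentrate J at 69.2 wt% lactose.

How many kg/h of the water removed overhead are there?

lactose entering = 841×0.438 + 889×0.105 = 461.7 kg/h.
All lactose reports to J, so J = 461.7/0.692 = 667.2 kg/h.
Total feed = 1730 kg/h; overhead = 1730 − 667.2 = 1062.8 kg/h.

1063 kg/h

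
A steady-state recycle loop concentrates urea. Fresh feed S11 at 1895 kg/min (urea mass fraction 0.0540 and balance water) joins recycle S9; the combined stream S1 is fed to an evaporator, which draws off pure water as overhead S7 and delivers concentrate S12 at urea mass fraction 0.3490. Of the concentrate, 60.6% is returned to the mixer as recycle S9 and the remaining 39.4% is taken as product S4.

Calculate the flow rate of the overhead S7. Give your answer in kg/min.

1602 kg/min

Overall urea balance (none leaves overhead): urea in fresh feed = urea in product, i.e. 1895×0.054 = (1−0.606)·S12·0.349.
S12 = 102.33/(0.349×0.394) = 744.19 kg/min.
Recycle S9 = 0.606×744.19 = 450.98 kg/min.
Combined feed S1 = 1895 + 450.98 = 2346 kg/min.
Overhead S7 = S1 − S12 = 2346 − 744.19 = 1601.8 kg/min.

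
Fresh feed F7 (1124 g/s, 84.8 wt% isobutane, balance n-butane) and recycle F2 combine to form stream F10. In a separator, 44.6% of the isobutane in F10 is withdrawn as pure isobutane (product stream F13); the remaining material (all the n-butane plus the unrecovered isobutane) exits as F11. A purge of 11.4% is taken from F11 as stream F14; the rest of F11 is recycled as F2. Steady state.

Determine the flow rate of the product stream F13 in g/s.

834.9 g/s

isobutane in F10: m_A = 1124×0.848 + (1−0.114)·(1−0.446)·m_A, so m_A = 953.15/0.5092 = 1872 g/s.
Product F13 = 0.446×1872 = 834.92 g/s.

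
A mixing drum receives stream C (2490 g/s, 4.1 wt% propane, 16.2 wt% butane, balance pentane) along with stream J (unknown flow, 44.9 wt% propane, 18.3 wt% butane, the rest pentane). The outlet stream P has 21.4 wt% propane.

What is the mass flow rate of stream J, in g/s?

1833 g/s

Let J be the unknown flow. Total out = 2490 + J.
propane balance: 102.09 + 0.449·J = 0.214·(2490 + J)
(0.449 − 0.214)·J = 0.214×2490 − 102.09 = 430.77
J = 430.77 / 0.235 = 1833.1 g/s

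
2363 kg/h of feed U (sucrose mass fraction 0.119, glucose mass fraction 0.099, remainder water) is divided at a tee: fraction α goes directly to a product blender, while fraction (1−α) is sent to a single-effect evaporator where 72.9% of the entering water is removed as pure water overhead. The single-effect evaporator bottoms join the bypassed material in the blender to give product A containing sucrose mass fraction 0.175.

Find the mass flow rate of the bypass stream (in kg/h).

1037 kg/h

All 2363×0.119 = 281.2 kg/h of sucrose reaches A, so A = 281.2/0.175 = 1606.8 kg/h and vapour = 756.16 kg/h.
The evaporator receives (1−α)·2363 of feed at 0.782 water and removes 0.729 of that water:
0.729×0.782×(1−α)×2363 = 756.16
(1−α) = 756.16/1347.1 = 0.5613;  α = 0.4387.
Bypass flow = 0.4387×2363 = 1036.6 kg/h.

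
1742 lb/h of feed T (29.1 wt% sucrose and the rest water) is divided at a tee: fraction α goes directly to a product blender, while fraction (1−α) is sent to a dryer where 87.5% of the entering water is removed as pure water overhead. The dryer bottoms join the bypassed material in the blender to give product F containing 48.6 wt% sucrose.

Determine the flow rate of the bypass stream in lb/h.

615.3 lb/h

All 1742×0.291 = 506.92 lb/h of sucrose reaches F, so F = 506.92/0.486 = 1043 lb/h and vapour = 698.95 lb/h.
The evaporator receives (1−α)·1742 of feed at 0.709 water and removes 0.875 of that water:
0.875×0.709×(1−α)×1742 = 698.95
(1−α) = 698.95/1080.7 = 0.6468;  α = 0.3532.
Bypass flow = 0.3532×1742 = 615.34 lb/h.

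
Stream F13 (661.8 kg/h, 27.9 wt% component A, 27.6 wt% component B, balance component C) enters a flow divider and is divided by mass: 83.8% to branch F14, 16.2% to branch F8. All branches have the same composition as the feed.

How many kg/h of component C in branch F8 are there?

47.71 kg/h

Branch F8 total = 0.162×661.8 = 107.21 kg/h.
component C in F8 = 0.445×107.21 = 47.709 kg/h.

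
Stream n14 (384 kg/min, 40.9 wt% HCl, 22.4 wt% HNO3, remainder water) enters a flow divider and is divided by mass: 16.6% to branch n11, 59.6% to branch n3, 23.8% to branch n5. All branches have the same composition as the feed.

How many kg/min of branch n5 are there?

91.39 kg/min

Branch n5 flow = 0.238×384 = 91.392 kg/min.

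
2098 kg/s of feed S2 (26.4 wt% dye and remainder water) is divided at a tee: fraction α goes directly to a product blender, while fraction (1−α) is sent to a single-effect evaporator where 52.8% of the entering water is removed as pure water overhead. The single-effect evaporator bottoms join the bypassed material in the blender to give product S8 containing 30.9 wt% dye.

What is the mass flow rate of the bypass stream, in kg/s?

All 2098×0.264 = 553.87 kg/s of dye reaches S8, so S8 = 553.87/0.309 = 1792.5 kg/s and vapour = 305.53 kg/s.
The evaporator receives (1−α)·2098 of feed at 0.736 water and removes 0.528 of that water:
0.528×0.736×(1−α)×2098 = 305.53
(1−α) = 305.53/815.3 = 0.3748;  α = 0.6252.
Bypass flow = 0.6252×2098 = 1311.8 kg/s.

1312 kg/s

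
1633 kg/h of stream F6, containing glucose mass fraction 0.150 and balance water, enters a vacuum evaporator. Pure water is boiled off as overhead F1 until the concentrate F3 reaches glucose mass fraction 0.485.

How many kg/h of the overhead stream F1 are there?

1128 kg/h

glucose is conserved: 1633×0.150 = 244.95 kg/h all reports to the concentrate.
Concentrate = 244.95/(target fraction) = 505.05 kg/h.
Overhead = 1633 − 505.05 = 1127.9 kg/h.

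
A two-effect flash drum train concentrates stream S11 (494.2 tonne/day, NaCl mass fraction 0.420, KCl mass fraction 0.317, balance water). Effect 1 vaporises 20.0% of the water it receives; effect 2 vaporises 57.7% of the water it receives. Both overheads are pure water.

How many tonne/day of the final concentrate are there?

water in feed = 494.2×0.263 = 129.97 tonne/day.
After stage 1: water left = (1−0.200)×129.97 = 103.98; stream total = 468.21 tonne/day.
After stage 2: water left = (1−0.577)×103.98 = 43.983; final concentrate = 408.21 tonne/day.

408.2 tonne/day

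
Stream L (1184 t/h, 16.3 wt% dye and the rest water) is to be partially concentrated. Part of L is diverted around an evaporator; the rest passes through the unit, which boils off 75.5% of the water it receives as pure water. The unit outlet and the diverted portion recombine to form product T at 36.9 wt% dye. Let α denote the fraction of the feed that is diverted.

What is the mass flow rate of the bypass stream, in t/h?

138 t/h

All 1184×0.163 = 192.99 t/h of dye reaches T, so T = 192.99/0.369 = 523.01 t/h and vapour = 660.99 t/h.
The evaporator receives (1−α)·1184 of feed at 0.837 water and removes 0.755 of that water:
0.755×0.837×(1−α)×1184 = 660.99
(1−α) = 660.99/748.21 = 0.8834;  α = 0.1166.
Bypass flow = 0.1166×1184 = 138.03 t/h.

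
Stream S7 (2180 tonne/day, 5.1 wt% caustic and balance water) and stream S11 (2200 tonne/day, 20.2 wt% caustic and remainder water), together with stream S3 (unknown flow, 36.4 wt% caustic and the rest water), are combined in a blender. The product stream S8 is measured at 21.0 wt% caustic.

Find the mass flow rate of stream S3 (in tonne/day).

Let S3 be the unknown flow. Total out = 4380 + S3.
caustic balance: 555.58 + 0.364·S3 = 0.210·(4380 + S3)
(0.364 − 0.210)·S3 = 0.210×4380 − 555.58 = 364.22
S3 = 364.22 / 0.154 = 2365.1 tonne/day

2365 tonne/day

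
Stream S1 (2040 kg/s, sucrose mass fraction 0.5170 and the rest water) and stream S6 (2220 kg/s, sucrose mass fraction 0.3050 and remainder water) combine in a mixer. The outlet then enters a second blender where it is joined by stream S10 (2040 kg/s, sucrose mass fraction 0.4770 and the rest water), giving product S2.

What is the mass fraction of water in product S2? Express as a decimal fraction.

0.5707

Overall, product flow = 6300 kg/s.
water in = 2040×0.483 + 2220×0.695 + 2040×0.523 = 3595.1 kg/s.
water fraction in S2 = 0.5707.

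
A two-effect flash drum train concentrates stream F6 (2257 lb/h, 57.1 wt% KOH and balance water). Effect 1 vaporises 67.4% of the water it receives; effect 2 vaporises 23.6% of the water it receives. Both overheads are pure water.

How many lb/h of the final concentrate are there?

water in feed = 2257×0.429 = 968.25 lb/h.
After stage 1: water left = (1−0.674)×968.25 = 315.65; stream total = 1604.4 lb/h.
After stage 2: water left = (1−0.236)×315.65 = 241.16; final concentrate = 1529.9 lb/h.

1530 lb/h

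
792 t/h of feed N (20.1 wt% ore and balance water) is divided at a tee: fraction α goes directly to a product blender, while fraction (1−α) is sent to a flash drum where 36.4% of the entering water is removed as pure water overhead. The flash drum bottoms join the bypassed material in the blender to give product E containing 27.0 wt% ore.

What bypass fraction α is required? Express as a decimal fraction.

0.121

All 792×0.201 = 159.19 t/h of ore reaches E, so E = 159.19/0.270 = 589.6 t/h and vapour = 202.4 t/h.
The evaporator receives (1−α)·792 of feed at 0.799 water and removes 0.364 of that water:
0.364×0.799×(1−α)×792 = 202.4
(1−α) = 202.4/230.34 = 0.8787;  α = 0.1213.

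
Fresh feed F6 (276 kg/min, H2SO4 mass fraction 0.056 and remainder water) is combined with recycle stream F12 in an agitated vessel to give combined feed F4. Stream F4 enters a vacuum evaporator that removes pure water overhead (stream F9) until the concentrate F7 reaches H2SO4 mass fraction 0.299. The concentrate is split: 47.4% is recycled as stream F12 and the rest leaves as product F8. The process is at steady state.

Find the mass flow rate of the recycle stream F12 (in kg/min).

Overall H2SO4 balance (none leaves overhead): H2SO4 in fresh feed = H2SO4 in product, i.e. 276×0.056 = (1−0.474)·F7·0.299.
F7 = 15.456/(0.299×0.526) = 98.274 kg/min.
Recycle F12 = 0.474×98.274 = 46.582 kg/min.

46.58 kg/min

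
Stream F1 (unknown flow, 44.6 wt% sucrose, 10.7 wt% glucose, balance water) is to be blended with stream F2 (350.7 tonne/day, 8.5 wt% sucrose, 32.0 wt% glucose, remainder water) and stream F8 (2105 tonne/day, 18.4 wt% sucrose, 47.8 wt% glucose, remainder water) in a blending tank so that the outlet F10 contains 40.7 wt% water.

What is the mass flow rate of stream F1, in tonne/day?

1983 tonne/day

Let F1 be the unknown flow. Total out = 2455.7 + F1.
water balance: 920.16 + 0.447·F1 = 0.407·(2455.7 + F1)
(0.447 − 0.407)·F1 = 0.407×2455.7 − 920.16 = 79.313
F1 = 79.313 / 0.040 = 1982.8 tonne/day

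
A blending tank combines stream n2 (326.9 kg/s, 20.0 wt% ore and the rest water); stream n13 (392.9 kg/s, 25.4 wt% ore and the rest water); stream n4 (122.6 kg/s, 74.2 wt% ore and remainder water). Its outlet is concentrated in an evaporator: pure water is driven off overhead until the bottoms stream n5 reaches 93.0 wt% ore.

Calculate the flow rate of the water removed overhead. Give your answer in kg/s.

567 kg/s

ore entering = 326.9×0.200 + 392.9×0.254 + 122.6×0.742 = 256.15 kg/s.
All ore reports to n5, so n5 = 256.15/0.930 = 275.43 kg/s.
Total feed = 842.4 kg/s; overhead = 842.4 − 275.43 = 566.97 kg/s.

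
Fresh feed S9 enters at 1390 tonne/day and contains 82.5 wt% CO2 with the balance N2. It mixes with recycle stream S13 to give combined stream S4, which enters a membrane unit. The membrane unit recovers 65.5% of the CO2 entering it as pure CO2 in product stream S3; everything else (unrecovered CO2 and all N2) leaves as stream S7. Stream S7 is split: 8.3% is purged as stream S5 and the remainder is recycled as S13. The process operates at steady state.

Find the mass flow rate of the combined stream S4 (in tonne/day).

4608 tonne/day

N2 enters only via S9 and leaves only via the purge: 1390×0.175 = 0.083×(N2 in S7), and the membrane unit passes all N2, so N2 in S4 = N2 in S7 = 2930.7 tonne/day.
CO2 in S4: m_A = 1390×0.825 + (1−0.083)·(1−0.655)·m_A, so m_A = 1146.8/0.6836 = 1677.4 tonne/day.
S4 = 1677.4 + 2930.7 = 4608.2 tonne/day.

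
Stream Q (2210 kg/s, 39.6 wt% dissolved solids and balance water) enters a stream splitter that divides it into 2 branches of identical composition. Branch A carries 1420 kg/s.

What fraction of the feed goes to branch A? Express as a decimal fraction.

0.643

Fraction to A = 1420/2210 = 0.6425.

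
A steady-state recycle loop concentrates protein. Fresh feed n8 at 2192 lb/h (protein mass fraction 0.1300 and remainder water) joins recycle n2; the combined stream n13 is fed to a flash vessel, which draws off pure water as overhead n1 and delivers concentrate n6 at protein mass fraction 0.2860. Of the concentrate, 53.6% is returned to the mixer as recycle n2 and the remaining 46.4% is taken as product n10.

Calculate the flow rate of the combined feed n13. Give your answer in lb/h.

3343 lb/h

Overall protein balance (none leaves overhead): protein in fresh feed = protein in product, i.e. 2192×0.130 = (1−0.536)·n6·0.286.
n6 = 284.96/(0.286×0.464) = 2147.3 lb/h.
Recycle n2 = 0.536×2147.3 = 1151 lb/h.
Combined feed n13 = 2192 + 1151 = 3343 lb/h.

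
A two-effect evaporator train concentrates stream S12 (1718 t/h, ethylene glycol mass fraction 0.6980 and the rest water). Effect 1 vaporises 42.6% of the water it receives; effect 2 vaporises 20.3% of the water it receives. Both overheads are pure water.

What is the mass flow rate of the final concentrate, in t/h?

water in feed = 1718×0.302 = 518.84 t/h.
After stage 1: water left = (1−0.426)×518.84 = 297.81; stream total = 1497 t/h.
After stage 2: water left = (1−0.203)×297.81 = 237.36; final concentrate = 1436.5 t/h.

1437 t/h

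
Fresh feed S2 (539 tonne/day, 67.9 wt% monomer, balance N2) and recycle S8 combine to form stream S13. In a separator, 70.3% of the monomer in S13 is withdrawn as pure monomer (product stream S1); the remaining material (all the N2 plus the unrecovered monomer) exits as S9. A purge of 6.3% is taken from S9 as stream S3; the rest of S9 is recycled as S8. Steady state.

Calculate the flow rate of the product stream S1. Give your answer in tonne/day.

monomer in S13: m_A = 539×0.679 + (1−0.063)·(1−0.703)·m_A, so m_A = 365.98/0.7217 = 507.1 tonne/day.
Product S1 = 0.703×507.1 = 356.49 tonne/day.

356.5 tonne/day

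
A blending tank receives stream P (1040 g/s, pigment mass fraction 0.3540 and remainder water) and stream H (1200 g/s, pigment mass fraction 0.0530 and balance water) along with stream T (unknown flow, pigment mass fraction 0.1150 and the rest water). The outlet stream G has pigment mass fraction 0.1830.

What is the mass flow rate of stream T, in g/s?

Let T be the unknown flow. Total out = 2240 + T.
pigment balance: 431.76 + 0.115·T = 0.183·(2240 + T)
(0.115 − 0.183)·T = 0.183×2240 − 431.76 = -21.84
T = -21.84 / -0.068 = 321.18 g/s

321.2 g/s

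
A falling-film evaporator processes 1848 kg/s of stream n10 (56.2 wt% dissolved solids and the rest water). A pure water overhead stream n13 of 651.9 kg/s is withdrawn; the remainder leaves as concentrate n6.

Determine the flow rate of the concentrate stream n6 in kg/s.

Concentrate = 1848 − 651.9 = 1196.1 kg/s.

1196 kg/s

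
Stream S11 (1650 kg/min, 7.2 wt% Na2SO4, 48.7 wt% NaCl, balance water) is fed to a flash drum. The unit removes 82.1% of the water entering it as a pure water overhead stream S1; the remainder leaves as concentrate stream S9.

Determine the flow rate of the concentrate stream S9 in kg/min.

1053 kg/min

water entering = 1650×0.441 = 727.65 kg/min; overhead removed = 0.821×727.65 = 597.4 kg/min.
Concentrate = 1650 − 597.4 = 1052.6 kg/min.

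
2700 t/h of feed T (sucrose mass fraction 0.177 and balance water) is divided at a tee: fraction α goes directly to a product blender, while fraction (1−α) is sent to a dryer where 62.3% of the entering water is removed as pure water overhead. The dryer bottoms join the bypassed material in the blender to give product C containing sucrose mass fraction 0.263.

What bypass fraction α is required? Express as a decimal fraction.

All 2700×0.177 = 477.9 t/h of sucrose reaches C, so C = 477.9/0.263 = 1817.1 t/h and vapour = 882.89 t/h.
The evaporator receives (1−α)·2700 of feed at 0.823 water and removes 0.623 of that water:
0.623×0.823×(1−α)×2700 = 882.89
(1−α) = 882.89/1384.4 = 0.6378;  α = 0.3622.

0.362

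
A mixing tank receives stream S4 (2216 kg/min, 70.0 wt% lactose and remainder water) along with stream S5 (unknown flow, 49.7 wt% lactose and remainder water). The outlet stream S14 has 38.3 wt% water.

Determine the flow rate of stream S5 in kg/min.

Let S5 be the unknown flow. Total out = 2216 + S5.
water balance: 664.8 + 0.503·S5 = 0.383·(2216 + S5)
(0.503 − 0.383)·S5 = 0.383×2216 − 664.8 = 183.93
S5 = 183.93 / 0.120 = 1532.7 kg/min

1533 kg/min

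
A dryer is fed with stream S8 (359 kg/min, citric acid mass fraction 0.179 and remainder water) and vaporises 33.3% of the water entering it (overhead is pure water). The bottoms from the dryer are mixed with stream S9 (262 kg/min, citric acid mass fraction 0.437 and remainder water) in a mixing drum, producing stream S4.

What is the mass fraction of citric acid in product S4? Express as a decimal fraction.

0.342

Vapour removed = 0.333×0.821×359 = 98.148 kg/min; concentrate = 260.85 kg/min.
citric acid reaching the mixer = 64.261 (from concentrate) + 262×0.437 = 178.75 kg/min.
Product flow = 260.85 + 262 = 522.85 kg/min; citric acid fraction = 0.342.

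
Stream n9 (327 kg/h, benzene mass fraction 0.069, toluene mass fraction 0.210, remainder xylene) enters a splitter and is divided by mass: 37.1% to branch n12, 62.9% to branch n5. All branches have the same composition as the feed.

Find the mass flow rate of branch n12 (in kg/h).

Branch n12 flow = 0.371×327 = 121.32 kg/h.

121.3 kg/h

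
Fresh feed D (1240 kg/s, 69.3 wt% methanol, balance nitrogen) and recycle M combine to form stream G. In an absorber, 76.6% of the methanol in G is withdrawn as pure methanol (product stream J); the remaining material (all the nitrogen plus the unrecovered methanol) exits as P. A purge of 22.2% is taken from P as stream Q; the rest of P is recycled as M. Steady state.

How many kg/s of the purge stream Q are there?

nitrogen enters only via D and leaves only via the purge: 1240×0.307 = 0.222×(nitrogen in P), and the absorber passes all nitrogen, so nitrogen in G = nitrogen in P = 1714.8 kg/s.
methanol in G: m_A = 1240×0.693 + (1−0.222)·(1−0.766)·m_A, so m_A = 859.32/0.8179 = 1050.6 kg/s.
P = (1−0.766)×1050.6 + 1714.8 = 1960.6 kg/s.
Purge Q = 0.222×1960.6 = 435.26 kg/s.

435.3 kg/s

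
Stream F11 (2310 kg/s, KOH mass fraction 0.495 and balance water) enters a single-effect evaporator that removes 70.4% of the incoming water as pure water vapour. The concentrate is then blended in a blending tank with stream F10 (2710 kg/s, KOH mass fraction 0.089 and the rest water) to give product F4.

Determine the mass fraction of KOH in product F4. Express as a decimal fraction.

0.330

Vapour removed = 0.704×0.505×2310 = 821.25 kg/s; concentrate = 1488.7 kg/s.
KOH reaching the mixer = 1143.5 (from concentrate) + 2710×0.089 = 1384.6 kg/s.
Product flow = 1488.7 + 2710 = 4198.7 kg/s; KOH fraction = 0.330.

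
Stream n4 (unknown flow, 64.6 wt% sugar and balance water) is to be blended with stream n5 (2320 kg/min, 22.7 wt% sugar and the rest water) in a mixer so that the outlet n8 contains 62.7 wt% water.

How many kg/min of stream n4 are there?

1241 kg/min

Let n4 be the unknown flow. Total out = 2320 + n4.
water balance: 1793.4 + 0.354·n4 = 0.627·(2320 + n4)
(0.354 − 0.627)·n4 = 0.627×2320 − 1793.4 = -338.72
n4 = -338.72 / -0.273 = 1240.7 kg/min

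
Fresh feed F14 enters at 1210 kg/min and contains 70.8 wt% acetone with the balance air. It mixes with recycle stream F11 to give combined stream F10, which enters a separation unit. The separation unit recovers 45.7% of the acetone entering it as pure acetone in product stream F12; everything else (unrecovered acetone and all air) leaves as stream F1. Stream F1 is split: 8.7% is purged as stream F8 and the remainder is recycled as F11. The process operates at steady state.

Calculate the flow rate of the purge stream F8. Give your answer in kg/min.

air enters only via F14 and leaves only via the purge: 1210×0.292 = 0.087×(air in F1), and the separation unit passes all air, so air in F10 = air in F1 = 4061.1 kg/min.
acetone in F10: m_A = 1210×0.708 + (1−0.087)·(1−0.457)·m_A, so m_A = 856.68/0.5042 = 1698.9 kg/min.
F1 = (1−0.457)×1698.9 + 4061.1 = 4983.7 kg/min.
Purge F8 = 0.087×4983.7 = 433.58 kg/min.

433.6 kg/min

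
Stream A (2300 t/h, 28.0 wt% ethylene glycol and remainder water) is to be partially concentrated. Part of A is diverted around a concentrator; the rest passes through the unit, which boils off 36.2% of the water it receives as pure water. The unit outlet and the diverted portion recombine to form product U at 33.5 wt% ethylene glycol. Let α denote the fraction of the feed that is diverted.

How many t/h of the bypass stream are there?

851.2 t/h

All 2300×0.280 = 644 t/h of ethylene glycol reaches U, so U = 644/0.335 = 1922.4 t/h and vapour = 377.61 t/h.
The evaporator receives (1−α)·2300 of feed at 0.720 water and removes 0.362 of that water:
0.362×0.720×(1−α)×2300 = 377.61
(1−α) = 377.61/599.47 = 0.6299;  α = 0.3701.
Bypass flow = 0.3701×2300 = 851.21 t/h.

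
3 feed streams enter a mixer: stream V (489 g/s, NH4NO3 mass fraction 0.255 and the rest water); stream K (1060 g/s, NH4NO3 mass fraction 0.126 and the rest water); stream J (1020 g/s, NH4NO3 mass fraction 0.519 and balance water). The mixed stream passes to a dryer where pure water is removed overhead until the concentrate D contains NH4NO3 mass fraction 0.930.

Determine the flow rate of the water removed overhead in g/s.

NH4NO3 entering = 489×0.255 + 1060×0.126 + 1020×0.519 = 787.63 g/s.
All NH4NO3 reports to D, so D = 787.63/0.930 = 846.92 g/s.
Total feed = 2569 g/s; overhead = 2569 − 846.92 = 1722.1 g/s.

1722 g/s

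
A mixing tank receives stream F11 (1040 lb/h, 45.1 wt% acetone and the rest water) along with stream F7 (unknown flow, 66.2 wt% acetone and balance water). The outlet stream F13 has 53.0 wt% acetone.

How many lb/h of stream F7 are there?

622.4 lb/h

Let F7 be the unknown flow. Total out = 1040 + F7.
acetone balance: 469.04 + 0.662·F7 = 0.530·(1040 + F7)
(0.662 − 0.530)·F7 = 0.530×1040 − 469.04 = 82.16
F7 = 82.16 / 0.132 = 622.42 lb/h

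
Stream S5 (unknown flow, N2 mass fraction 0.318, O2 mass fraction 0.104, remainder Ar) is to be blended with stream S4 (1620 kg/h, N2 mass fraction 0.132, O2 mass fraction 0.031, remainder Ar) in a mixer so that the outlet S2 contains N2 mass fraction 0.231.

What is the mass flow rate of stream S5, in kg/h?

1843 kg/h

Let S5 be the unknown flow. Total out = 1620 + S5.
N2 balance: 213.84 + 0.318·S5 = 0.231·(1620 + S5)
(0.318 − 0.231)·S5 = 0.231×1620 − 213.84 = 160.38
S5 = 160.38 / 0.087 = 1843.4 kg/h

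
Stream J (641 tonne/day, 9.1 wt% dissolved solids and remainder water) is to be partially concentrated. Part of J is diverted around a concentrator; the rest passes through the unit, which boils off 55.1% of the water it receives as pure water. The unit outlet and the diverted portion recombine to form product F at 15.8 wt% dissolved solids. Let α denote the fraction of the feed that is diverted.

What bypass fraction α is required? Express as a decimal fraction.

0.153

All 641×0.091 = 58.331 tonne/day of dissolved solids reaches F, so F = 58.331/0.158 = 369.18 tonne/day and vapour = 271.82 tonne/day.
The evaporator receives (1−α)·641 of feed at 0.909 water and removes 0.551 of that water:
0.551×0.909×(1−α)×641 = 271.82
(1−α) = 271.82/321.05 = 0.8466;  α = 0.1534.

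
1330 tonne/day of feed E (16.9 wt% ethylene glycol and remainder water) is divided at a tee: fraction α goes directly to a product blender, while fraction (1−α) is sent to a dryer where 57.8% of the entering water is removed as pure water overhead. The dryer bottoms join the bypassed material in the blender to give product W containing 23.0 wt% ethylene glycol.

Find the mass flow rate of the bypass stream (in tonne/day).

All 1330×0.169 = 224.77 tonne/day of ethylene glycol reaches W, so W = 224.77/0.230 = 977.26 tonne/day and vapour = 352.74 tonne/day.
The evaporator receives (1−α)·1330 of feed at 0.831 water and removes 0.578 of that water:
0.578×0.831×(1−α)×1330 = 352.74
(1−α) = 352.74/638.82 = 0.5522;  α = 0.4478.
Bypass flow = 0.4478×1330 = 595.61 tonne/day.

595.6 tonne/day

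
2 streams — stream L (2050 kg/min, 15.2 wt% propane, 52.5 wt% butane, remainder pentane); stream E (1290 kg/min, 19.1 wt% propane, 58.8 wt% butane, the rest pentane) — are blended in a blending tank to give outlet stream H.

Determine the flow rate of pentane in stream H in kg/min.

947.2 kg/min

pentane out = pentane in = 2050×0.323 + 1290×0.221 = 947.24 kg/min.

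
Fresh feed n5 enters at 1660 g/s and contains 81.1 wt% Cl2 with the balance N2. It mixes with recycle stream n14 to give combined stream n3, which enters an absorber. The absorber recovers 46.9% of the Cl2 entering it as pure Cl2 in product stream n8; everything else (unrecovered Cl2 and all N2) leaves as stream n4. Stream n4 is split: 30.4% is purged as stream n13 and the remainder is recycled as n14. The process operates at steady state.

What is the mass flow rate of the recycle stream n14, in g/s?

N2 enters only via n5 and leaves only via the purge: 1660×0.189 = 0.304×(N2 in n4), and the absorber passes all N2, so N2 in n3 = N2 in n4 = 1032 g/s.
Cl2 in n3: m_A = 1660×0.811 + (1−0.304)·(1−0.469)·m_A, so m_A = 1346.3/0.6304 = 2135.5 g/s.
n4 = (1−0.469)×2135.5 + 1032 = 2166 g/s.
Recycle n14 = (1−0.304)×2166 = 1507.5 g/s.

1508 g/s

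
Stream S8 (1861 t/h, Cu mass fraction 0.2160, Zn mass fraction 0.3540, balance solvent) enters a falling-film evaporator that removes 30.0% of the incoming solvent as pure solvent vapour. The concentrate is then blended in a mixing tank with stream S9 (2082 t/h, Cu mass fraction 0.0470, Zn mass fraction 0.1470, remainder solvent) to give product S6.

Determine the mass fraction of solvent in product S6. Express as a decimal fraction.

0.6045

Vapour removed = 0.300×0.430×1861 = 240.07 t/h; concentrate = 1620.9 t/h.
solvent reaching the mixer = 560.16 (from concentrate) + 2082×0.806 = 2238.3 t/h.
Product flow = 1620.9 + 2082 = 3702.9 t/h; solvent fraction = 0.6045.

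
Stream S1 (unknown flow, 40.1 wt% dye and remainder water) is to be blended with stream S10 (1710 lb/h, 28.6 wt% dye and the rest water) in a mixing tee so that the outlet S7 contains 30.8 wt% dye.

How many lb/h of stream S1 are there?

Let S1 be the unknown flow. Total out = 1710 + S1.
dye balance: 489.06 + 0.401·S1 = 0.308·(1710 + S1)
(0.401 − 0.308)·S1 = 0.308×1710 − 489.06 = 37.62
S1 = 37.62 / 0.093 = 404.52 lb/h

404.5 lb/h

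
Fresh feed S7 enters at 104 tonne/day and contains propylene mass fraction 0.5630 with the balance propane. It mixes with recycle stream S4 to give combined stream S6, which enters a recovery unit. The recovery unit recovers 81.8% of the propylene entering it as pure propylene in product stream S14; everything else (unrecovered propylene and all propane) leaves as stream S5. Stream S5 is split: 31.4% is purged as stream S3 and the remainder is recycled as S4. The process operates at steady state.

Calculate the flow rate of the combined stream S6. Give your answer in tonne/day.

211.6 tonne/day

propane enters only via S7 and leaves only via the purge: 104×0.437 = 0.314×(propane in S5), and the recovery unit passes all propane, so propane in S6 = propane in S5 = 144.74 tonne/day.
propylene in S6: m_A = 104×0.563 + (1−0.314)·(1−0.818)·m_A, so m_A = 58.552/0.8751 = 66.905 tonne/day.
S6 = 66.905 + 144.74 = 211.64 tonne/day.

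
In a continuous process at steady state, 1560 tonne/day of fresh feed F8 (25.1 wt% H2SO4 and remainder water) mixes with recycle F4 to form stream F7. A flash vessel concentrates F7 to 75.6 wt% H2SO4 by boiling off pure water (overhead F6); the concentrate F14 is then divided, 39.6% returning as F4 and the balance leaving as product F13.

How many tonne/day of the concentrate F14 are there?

857.5 tonne/day

Overall H2SO4 balance (none leaves overhead): H2SO4 in fresh feed = H2SO4 in product, i.e. 1560×0.251 = (1−0.396)·F14·0.756.
F14 = 391.56/(0.756×0.604) = 857.51 tonne/day.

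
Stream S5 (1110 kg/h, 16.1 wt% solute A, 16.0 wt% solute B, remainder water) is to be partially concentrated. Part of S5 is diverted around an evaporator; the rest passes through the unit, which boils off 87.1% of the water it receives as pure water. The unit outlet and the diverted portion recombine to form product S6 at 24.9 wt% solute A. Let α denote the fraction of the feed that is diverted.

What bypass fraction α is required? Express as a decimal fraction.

0.402

All 1110×0.161 = 178.71 kg/h of solute A reaches S6, so S6 = 178.71/0.249 = 717.71 kg/h and vapour = 392.29 kg/h.
The evaporator receives (1−α)·1110 of feed at 0.679 water and removes 0.871 of that water:
0.871×0.679×(1−α)×1110 = 392.29
(1−α) = 392.29/656.46 = 0.5976;  α = 0.4024.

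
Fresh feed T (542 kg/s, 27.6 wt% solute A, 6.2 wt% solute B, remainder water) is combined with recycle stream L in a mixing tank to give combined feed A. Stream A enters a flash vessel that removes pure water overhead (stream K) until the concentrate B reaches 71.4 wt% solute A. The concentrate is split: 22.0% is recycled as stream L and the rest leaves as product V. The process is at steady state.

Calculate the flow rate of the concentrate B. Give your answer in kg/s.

Overall solute A balance (none leaves overhead): solute A in fresh feed = solute A in product, i.e. 542×0.276 = (1−0.220)·B·0.714.
B = 149.59/(0.714×0.780) = 268.61 kg/s.

268.6 kg/s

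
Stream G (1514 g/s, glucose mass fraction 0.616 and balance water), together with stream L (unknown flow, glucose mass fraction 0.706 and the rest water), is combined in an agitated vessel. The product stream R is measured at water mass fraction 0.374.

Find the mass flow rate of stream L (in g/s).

189.2 g/s

Let L be the unknown flow. Total out = 1514 + L.
water balance: 581.38 + 0.294·L = 0.374·(1514 + L)
(0.294 − 0.374)·L = 0.374×1514 − 581.38 = -15.14
L = -15.14 / -0.080 = 189.25 g/s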